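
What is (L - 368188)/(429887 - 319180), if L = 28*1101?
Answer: -337360/110707 ≈ -3.0473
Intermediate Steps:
L = 30828
(L - 368188)/(429887 - 319180) = (30828 - 368188)/(429887 - 319180) = -337360/110707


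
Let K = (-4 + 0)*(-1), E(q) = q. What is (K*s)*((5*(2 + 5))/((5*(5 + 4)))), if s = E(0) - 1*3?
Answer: -28/3 ≈ -9.3333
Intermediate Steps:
K = 4 (K = -4*(-1) = 4)
s = -3 (s = 0 - 1*3 = 0 - 3 = -3)
(K*s)*((5*(2 + 5))/((5*(5 + 4)))) = (4*(-3))*((5*(2 + 5))/((5*(5 + 4)))) = -12*5*7/(5*9) = -420/45 = -12*7/9 = -28/3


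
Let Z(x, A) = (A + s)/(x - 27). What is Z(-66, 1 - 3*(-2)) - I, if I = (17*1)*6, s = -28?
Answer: -3155/31 ≈ -101.77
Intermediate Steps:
Z(x, A) = (-28 + A)/(-27 + x) (Z(x, A) = (A - 28)/(x - 27) = (-28 + A)/(-27 + x))
I = 102 (I = 17*6 = 102)
Z(-66, 1 - 3*(-2)) - I = (-28 + (1 - 3*(-2)))/(-27 - 66) - 1*102 = (-28 + (1 + 6))/(-93) - 102 = -(-28 + 7)/93 - 102 = -1/93*(-21) - 102 = 7/31 - 102 = -3155/31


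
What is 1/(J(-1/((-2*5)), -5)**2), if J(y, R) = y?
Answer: 100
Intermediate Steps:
1/(J(-1/((-2*5)), -5)**2) = 1/((-1/((-2*5)))**2) = 1/((-1/(-10))**2) = 1/((-1*(-1/10))**2) = 1/((1/10)**2) = 1/(1/100) = 100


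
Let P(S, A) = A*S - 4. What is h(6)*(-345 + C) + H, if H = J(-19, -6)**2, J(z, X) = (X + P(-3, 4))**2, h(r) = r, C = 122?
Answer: 232918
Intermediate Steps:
P(S, A) = -4 + A*S
J(z, X) = (-16 + X)**2 (J(z, X) = (X + (-4 + 4*(-3)))**2 = (X + (-4 - 12))**2 = (X - 16)**2 = (-16 + X)**2)
H = 234256 (H = ((-16 - 6)**2)**2 = ((-22)**2)**2 = 484**2 = 234256)
h(6)*(-345 + C) + H = 6*(-345 + 122) + 234256 = 6*(-223) + 234256 = -1338 + 234256 = 232918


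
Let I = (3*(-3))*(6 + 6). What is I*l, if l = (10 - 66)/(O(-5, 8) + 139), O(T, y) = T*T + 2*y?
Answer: 168/5 ≈ 33.600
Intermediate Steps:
O(T, y) = T² + 2*y
I = -108 (I = -9*12 = -108)
l = -14/45 (l = (10 - 66)/(((-5)² + 2*8) + 139) = -56/((25 + 16) + 139) = -56/(41 + 139) = -56/180 = -56*1/180 = -14/45 ≈ -0.31111)
I*l = -108*(-14/45) = 168/5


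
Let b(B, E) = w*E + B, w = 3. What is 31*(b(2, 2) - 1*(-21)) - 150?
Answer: 749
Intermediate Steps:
b(B, E) = B + 3*E (b(B, E) = 3*E + B = B + 3*E)
31*(b(2, 2) - 1*(-21)) - 150 = 31*((2 + 3*2) - 1*(-21)) - 150 = 31*((2 + 6) + 21) - 150 = 31*(8 + 21) - 150 = 31*29 - 150 = 899 - 150 = 749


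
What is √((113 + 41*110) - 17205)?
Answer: 3*I*√1398 ≈ 112.17*I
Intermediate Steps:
√((113 + 41*110) - 17205) = √((113 + 4510) - 17205) = √(4623 - 17205) = √(-12582) = 3*I*√1398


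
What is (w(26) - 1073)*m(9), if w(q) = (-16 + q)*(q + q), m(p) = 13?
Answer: -7189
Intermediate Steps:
w(q) = 2*q*(-16 + q) (w(q) = (-16 + q)*(2*q) = 2*q*(-16 + q))
(w(26) - 1073)*m(9) = (2*26*(-16 + 26) - 1073)*13 = (2*26*10 - 1073)*13 = (520 - 1073)*13 = -553*13 = -7189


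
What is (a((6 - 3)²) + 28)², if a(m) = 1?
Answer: 841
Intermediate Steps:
(a((6 - 3)²) + 28)² = (1 + 28)² = 29² = 841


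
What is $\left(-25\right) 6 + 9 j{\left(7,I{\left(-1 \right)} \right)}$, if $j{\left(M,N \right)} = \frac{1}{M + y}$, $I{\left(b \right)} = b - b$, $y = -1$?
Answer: $- \frac{297}{2} \approx -148.5$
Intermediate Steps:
$I{\left(b \right)} = 0$
$j{\left(M,N \right)} = \frac{1}{-1 + M}$ ($j{\left(M,N \right)} = \frac{1}{M - 1} = \frac{1}{-1 + M}$)
$\left(-25\right) 6 + 9 j{\left(7,I{\left(-1 \right)} \right)} = \left(-25\right) 6 + \frac{9}{-1 + 7} = -150 + \frac{9}{6} = -150 + 9 \cdot \frac{1}{6} = -150 + \frac{3}{2} = - \frac{297}{2}$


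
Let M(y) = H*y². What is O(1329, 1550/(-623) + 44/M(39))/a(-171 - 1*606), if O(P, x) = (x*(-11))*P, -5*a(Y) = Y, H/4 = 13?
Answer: 746575201405/3190511961 ≈ 234.00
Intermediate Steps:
H = 52 (H = 4*13 = 52)
M(y) = 52*y²
a(Y) = -Y/5
O(P, x) = -11*P*x (O(P, x) = (-11*x)*P = -11*P*x)
O(1329, 1550/(-623) + 44/M(39))/a(-171 - 1*606) = (-11*1329*(1550/(-623) + 44/((52*39²))))/((-(-171 - 1*606)/5)) = (-11*1329*(1550*(-1/623) + 44/((52*1521))))/((-(-171 - 606)/5)) = (-11*1329*(-1550/623 + 44/79092))/((-⅕*(-777))) = (-11*1329*(-1550/623 + 44*(1/79092)))/(777/5) = -11*1329*(-1550/623 + 11/19773)*(5/777) = -11*1329*(-30641297/12318579)*(5/777) = (149315040281/4106193)*(5/777) = 746575201405/3190511961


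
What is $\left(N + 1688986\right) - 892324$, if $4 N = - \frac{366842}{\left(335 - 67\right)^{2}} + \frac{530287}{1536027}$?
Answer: $\frac{175780982125574729}{220647206496} \approx 7.9666 \cdot 10^{5}$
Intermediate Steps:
$N = - \frac{262695941623}{220647206496}$ ($N = \frac{- \frac{366842}{\left(335 - 67\right)^{2}} + \frac{530287}{1536027}}{4} = \frac{- \frac{366842}{268^{2}} + 530287 \cdot \frac{1}{1536027}}{4} = \frac{- \frac{366842}{71824} + \frac{530287}{1536027}}{4} = \frac{\left(-366842\right) \frac{1}{71824} + \frac{530287}{1536027}}{4} = \frac{- \frac{183421}{35912} + \frac{530287}{1536027}}{4} = \frac{1}{4} \left(- \frac{262695941623}{55161801624}\right) = - \frac{262695941623}{220647206496} \approx -1.1906$)
$\left(N + 1688986\right) - 892324 = \left(- \frac{262695941623}{220647206496} + 1688986\right) - 892324 = \frac{372669780014911433}{220647206496} - 892324 = \frac{175780982125574729}{220647206496}$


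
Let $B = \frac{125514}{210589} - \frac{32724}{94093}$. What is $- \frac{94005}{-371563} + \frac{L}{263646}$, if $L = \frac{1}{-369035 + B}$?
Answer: $\frac{181230965253090790147904219}{716331271156532171658690642} \approx 0.253$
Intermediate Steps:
$B = \frac{4918674366}{19814950777}$ ($B = 125514 \cdot \frac{1}{210589} - \frac{32724}{94093} = \frac{125514}{210589} - \frac{32724}{94093} = \frac{4918674366}{19814950777} \approx 0.24823$)
$L = - \frac{19814950777}{7312405441315829}$ ($L = \frac{1}{-369035 + \frac{4918674366}{19814950777}} = \frac{1}{- \frac{7312405441315829}{19814950777}} = - \frac{19814950777}{7312405441315829} \approx -2.7098 \cdot 10^{-6}$)
$- \frac{94005}{-371563} + \frac{L}{263646} = - \frac{94005}{-371563} - \frac{19814950777}{7312405441315829 \cdot 263646} = \left(-94005\right) \left(- \frac{1}{371563}\right) - \frac{19814950777}{1927886444981153052534} = \frac{94005}{371563} - \frac{19814950777}{1927886444981153052534} = \frac{181230965253090790147904219}{716331271156532171658690642}$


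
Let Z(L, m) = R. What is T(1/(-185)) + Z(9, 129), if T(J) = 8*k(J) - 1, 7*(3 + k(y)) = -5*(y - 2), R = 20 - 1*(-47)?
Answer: 1978/37 ≈ 53.459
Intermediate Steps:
R = 67 (R = 20 + 47 = 67)
k(y) = -11/7 - 5*y/7 (k(y) = -3 + (-5*(y - 2))/7 = -3 + (-5*(-2 + y))/7 = -3 + (10 - 5*y)/7 = -3 + (10/7 - 5*y/7) = -11/7 - 5*y/7)
Z(L, m) = 67
T(J) = -95/7 - 40*J/7 (T(J) = 8*(-11/7 - 5*J/7) - 1 = (-88/7 - 40*J/7) - 1 = -95/7 - 40*J/7)
T(1/(-185)) + Z(9, 129) = (-95/7 - 40/7/(-185)) + 67 = (-95/7 - 40/7*(-1/185)) + 67 = (-95/7 + 8/259) + 67 = -501/37 + 67 = 1978/37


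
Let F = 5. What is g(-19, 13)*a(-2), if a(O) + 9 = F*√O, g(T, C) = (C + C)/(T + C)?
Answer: 39 - 65*I*√2/3 ≈ 39.0 - 30.641*I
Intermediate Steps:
g(T, C) = 2*C/(C + T) (g(T, C) = (2*C)/(C + T) = 2*C/(C + T))
a(O) = -9 + 5*√O
g(-19, 13)*a(-2) = (2*13/(13 - 19))*(-9 + 5*√(-2)) = (2*13/(-6))*(-9 + 5*(I*√2)) = (2*13*(-⅙))*(-9 + 5*I*√2) = -13*(-9 + 5*I*√2)/3 = 39 - 65*I*√2/3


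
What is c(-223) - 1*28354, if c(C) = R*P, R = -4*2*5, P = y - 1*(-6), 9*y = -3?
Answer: -85742/3 ≈ -28581.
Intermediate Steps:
y = -⅓ (y = (⅑)*(-3) = -⅓ ≈ -0.33333)
P = 17/3 (P = -⅓ - 1*(-6) = -⅓ + 6 = 17/3 ≈ 5.6667)
R = -40 (R = -8*5 = -40)
c(C) = -680/3 (c(C) = -40*17/3 = -680/3)
c(-223) - 1*28354 = -680/3 - 1*28354 = -680/3 - 28354 = -85742/3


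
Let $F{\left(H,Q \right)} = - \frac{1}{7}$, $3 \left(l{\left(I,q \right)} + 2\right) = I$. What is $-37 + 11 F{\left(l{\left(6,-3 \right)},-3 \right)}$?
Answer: $- \frac{270}{7} \approx -38.571$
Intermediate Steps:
$l{\left(I,q \right)} = -2 + \frac{I}{3}$
$F{\left(H,Q \right)} = - \frac{1}{7}$ ($F{\left(H,Q \right)} = \left(-1\right) \frac{1}{7} = - \frac{1}{7}$)
$-37 + 11 F{\left(l{\left(6,-3 \right)},-3 \right)} = -37 + 11 \left(- \frac{1}{7}\right) = -37 - \frac{11}{7} = - \frac{270}{7}$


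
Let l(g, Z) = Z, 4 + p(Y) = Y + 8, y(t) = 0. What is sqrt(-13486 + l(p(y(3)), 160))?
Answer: I*sqrt(13326) ≈ 115.44*I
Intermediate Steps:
p(Y) = 4 + Y (p(Y) = -4 + (Y + 8) = -4 + (8 + Y) = 4 + Y)
sqrt(-13486 + l(p(y(3)), 160)) = sqrt(-13486 + 160) = sqrt(-13326) = I*sqrt(13326)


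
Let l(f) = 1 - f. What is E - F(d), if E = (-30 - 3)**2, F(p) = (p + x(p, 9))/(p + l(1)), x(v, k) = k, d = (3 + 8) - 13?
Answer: 2185/2 ≈ 1092.5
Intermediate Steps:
d = -2 (d = 11 - 13 = -2)
F(p) = (9 + p)/p (F(p) = (p + 9)/(p + (1 - 1*1)) = (9 + p)/(p + (1 - 1)) = (9 + p)/(p + 0) = (9 + p)/p)
E = 1089 (E = (-33)**2 = 1089)
E - F(d) = 1089 - (9 - 2)/(-2) = 1089 - (-1)*7/2 = 1089 - 1*(-7/2) = 1089 + 7/2 = 2185/2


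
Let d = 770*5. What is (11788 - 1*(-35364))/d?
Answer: 3368/275 ≈ 12.247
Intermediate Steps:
d = 3850
(11788 - 1*(-35364))/d = (11788 - 1*(-35364))/3850 = (11788 + 35364)*(1/3850) = 47152*(1/3850) = 3368/275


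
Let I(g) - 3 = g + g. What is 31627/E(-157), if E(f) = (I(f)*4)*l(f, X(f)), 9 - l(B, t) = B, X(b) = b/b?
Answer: -31627/206504 ≈ -0.15315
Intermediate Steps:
X(b) = 1
l(B, t) = 9 - B
I(g) = 3 + 2*g (I(g) = 3 + (g + g) = 3 + 2*g)
E(f) = (9 - f)*(12 + 8*f) (E(f) = ((3 + 2*f)*4)*(9 - f) = (12 + 8*f)*(9 - f) = (9 - f)*(12 + 8*f))
31627/E(-157) = 31627/(108 - 8*(-157)² + 60*(-157)) = 31627/(108 - 8*24649 - 9420) = 31627/(108 - 197192 - 9420) = 31627/(-206504) = 31627*(-1/206504) = -31627/206504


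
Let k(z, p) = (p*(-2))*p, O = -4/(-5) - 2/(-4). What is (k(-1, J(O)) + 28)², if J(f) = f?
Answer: 1515361/2500 ≈ 606.14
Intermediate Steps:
O = 13/10 (O = -4*(-⅕) - 2*(-¼) = ⅘ + ½ = 13/10 ≈ 1.3000)
k(z, p) = -2*p² (k(z, p) = (-2*p)*p = -2*p²)
(k(-1, J(O)) + 28)² = (-2*(13/10)² + 28)² = (-2*169/100 + 28)² = (-169/50 + 28)² = (1231/50)² = 1515361/2500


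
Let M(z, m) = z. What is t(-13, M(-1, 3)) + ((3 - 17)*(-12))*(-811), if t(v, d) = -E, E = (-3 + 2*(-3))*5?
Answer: -136203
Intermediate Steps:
E = -45 (E = (-3 - 6)*5 = -9*5 = -45)
t(v, d) = 45 (t(v, d) = -1*(-45) = 45)
t(-13, M(-1, 3)) + ((3 - 17)*(-12))*(-811) = 45 + ((3 - 17)*(-12))*(-811) = 45 - 14*(-12)*(-811) = 45 + 168*(-811) = 45 - 136248 = -136203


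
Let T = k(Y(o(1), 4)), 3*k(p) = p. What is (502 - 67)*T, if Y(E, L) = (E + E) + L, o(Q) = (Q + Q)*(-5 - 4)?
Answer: -4640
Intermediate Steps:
o(Q) = -18*Q (o(Q) = (2*Q)*(-9) = -18*Q)
Y(E, L) = L + 2*E (Y(E, L) = 2*E + L = L + 2*E)
k(p) = p/3
T = -32/3 (T = (4 + 2*(-18*1))/3 = (4 + 2*(-18))/3 = (4 - 36)/3 = (1/3)*(-32) = -32/3 ≈ -10.667)
(502 - 67)*T = (502 - 67)*(-32/3) = 435*(-32/3) = -4640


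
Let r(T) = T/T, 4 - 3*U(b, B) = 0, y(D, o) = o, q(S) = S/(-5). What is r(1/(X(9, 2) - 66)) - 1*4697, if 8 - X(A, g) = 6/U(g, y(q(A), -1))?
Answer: -4696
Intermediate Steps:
q(S) = -S/5 (q(S) = S*(-⅕) = -S/5)
U(b, B) = 4/3 (U(b, B) = 4/3 - ⅓*0 = 4/3 + 0 = 4/3)
X(A, g) = 7/2 (X(A, g) = 8 - 6/4/3 = 8 - 6*3/4 = 8 - 1*9/2 = 8 - 9/2 = 7/2)
r(T) = 1
r(1/(X(9, 2) - 66)) - 1*4697 = 1 - 1*4697 = 1 - 4697 = -4696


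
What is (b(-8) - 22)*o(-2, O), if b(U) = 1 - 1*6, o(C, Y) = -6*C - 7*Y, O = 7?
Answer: 999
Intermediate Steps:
o(C, Y) = -7*Y - 6*C
b(U) = -5 (b(U) = 1 - 6 = -5)
(b(-8) - 22)*o(-2, O) = (-5 - 22)*(-7*7 - 6*(-2)) = -27*(-49 + 12) = -27*(-37) = 999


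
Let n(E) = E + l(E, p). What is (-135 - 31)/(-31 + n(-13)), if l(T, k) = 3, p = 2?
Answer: 166/41 ≈ 4.0488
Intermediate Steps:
n(E) = 3 + E (n(E) = E + 3 = 3 + E)
(-135 - 31)/(-31 + n(-13)) = (-135 - 31)/(-31 + (3 - 13)) = -166/(-31 - 10) = -166/(-41) = -166*(-1/41) = 166/41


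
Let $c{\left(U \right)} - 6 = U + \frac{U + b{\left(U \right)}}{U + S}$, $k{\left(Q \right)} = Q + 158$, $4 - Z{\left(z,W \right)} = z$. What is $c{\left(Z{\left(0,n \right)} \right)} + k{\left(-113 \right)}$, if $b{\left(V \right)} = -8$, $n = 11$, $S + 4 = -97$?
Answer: $\frac{5339}{97} \approx 55.041$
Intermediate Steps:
$S = -101$ ($S = -4 - 97 = -101$)
$Z{\left(z,W \right)} = 4 - z$
$k{\left(Q \right)} = 158 + Q$
$c{\left(U \right)} = 6 + U + \frac{-8 + U}{-101 + U}$ ($c{\left(U \right)} = 6 + \left(U + \frac{U - 8}{U - 101}\right) = 6 + \left(U + \frac{-8 + U}{-101 + U}\right) = 6 + U + \frac{-8 + U}{-101 + U}$)
$c{\left(Z{\left(0,n \right)} \right)} + k{\left(-113 \right)} = \frac{-614 + \left(4 - 0\right)^{2} - 94 \left(4 - 0\right)}{-101 + \left(4 - 0\right)} + \left(158 - 113\right) = \frac{-614 + \left(4 + 0\right)^{2} - 94 \left(4 + 0\right)}{-101 + \left(4 + 0\right)} + 45 = \frac{-614 + 4^{2} - 376}{-101 + 4} + 45 = \frac{-614 + 16 - 376}{-97} + 45 = \left(- \frac{1}{97}\right) \left(-974\right) + 45 = \frac{974}{97} + 45 = \frac{5339}{97}$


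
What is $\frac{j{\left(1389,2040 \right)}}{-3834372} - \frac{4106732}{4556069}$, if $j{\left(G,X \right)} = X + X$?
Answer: $- \frac{187682463736}{207972183377} \approx -0.90244$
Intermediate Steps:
$j{\left(G,X \right)} = 2 X$
$\frac{j{\left(1389,2040 \right)}}{-3834372} - \frac{4106732}{4556069} = \frac{2 \cdot 2040}{-3834372} - \frac{4106732}{4556069} = 4080 \left(- \frac{1}{3834372}\right) - \frac{586676}{650867} = - \frac{340}{319531} - \frac{586676}{650867} = - \frac{187682463736}{207972183377}$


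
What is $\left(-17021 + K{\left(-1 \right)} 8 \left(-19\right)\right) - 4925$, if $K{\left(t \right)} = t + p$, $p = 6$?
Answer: $-22706$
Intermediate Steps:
$K{\left(t \right)} = 6 + t$ ($K{\left(t \right)} = t + 6 = 6 + t$)
$\left(-17021 + K{\left(-1 \right)} 8 \left(-19\right)\right) - 4925 = \left(-17021 + \left(6 - 1\right) 8 \left(-19\right)\right) - 4925 = \left(-17021 + 5 \cdot 8 \left(-19\right)\right) - 4925 = \left(-17021 + 40 \left(-19\right)\right) - 4925 = \left(-17021 - 760\right) - 4925 = -17781 - 4925 = -22706$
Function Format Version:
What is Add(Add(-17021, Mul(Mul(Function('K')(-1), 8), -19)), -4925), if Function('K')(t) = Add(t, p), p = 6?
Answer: -22706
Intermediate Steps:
Function('K')(t) = Add(6, t) (Function('K')(t) = Add(t, 6) = Add(6, t))
Add(Add(-17021, Mul(Mul(Function('K')(-1), 8), -19)), -4925) = Add(Add(-17021, Mul(Mul(Add(6, -1), 8), -19)), -4925) = Add(Add(-17021, Mul(Mul(5, 8), -19)), -4925) = Add(Add(-17021, Mul(40, -19)), -4925) = Add(Add(-17021, -760), -4925) = Add(-17781, -4925) = -22706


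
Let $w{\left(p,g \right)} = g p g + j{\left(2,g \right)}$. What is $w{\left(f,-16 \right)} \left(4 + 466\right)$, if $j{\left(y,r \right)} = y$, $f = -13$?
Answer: $-1563220$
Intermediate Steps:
$w{\left(p,g \right)} = 2 + p g^{2}$ ($w{\left(p,g \right)} = g p g + 2 = p g^{2} + 2 = 2 + p g^{2}$)
$w{\left(f,-16 \right)} \left(4 + 466\right) = \left(2 - 13 \left(-16\right)^{2}\right) \left(4 + 466\right) = \left(2 - 3328\right) 470 = \left(-3326\right) 470 = -1563220$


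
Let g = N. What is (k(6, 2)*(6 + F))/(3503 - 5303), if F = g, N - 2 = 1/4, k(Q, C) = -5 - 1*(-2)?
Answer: 11/800 ≈ 0.013750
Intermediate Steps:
k(Q, C) = -3 (k(Q, C) = -5 + 2 = -3)
N = 9/4 (N = 2 + 1/4 = 2 + ¼ = 9/4 ≈ 2.2500)
g = 9/4 ≈ 2.2500
F = 9/4 ≈ 2.2500
(k(6, 2)*(6 + F))/(3503 - 5303) = (-3*(6 + 9/4))/(3503 - 5303) = -3*33/4/(-1800) = -99/4*(-1/1800) = 11/800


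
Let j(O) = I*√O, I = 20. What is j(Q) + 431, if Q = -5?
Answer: 431 + 20*I*√5 ≈ 431.0 + 44.721*I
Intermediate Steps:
j(O) = 20*√O
j(Q) + 431 = 20*√(-5) + 431 = 20*(I*√5) + 431 = 20*I*√5 + 431 = 431 + 20*I*√5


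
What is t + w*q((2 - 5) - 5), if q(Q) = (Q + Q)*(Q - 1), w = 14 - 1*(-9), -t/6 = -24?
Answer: 3456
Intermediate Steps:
t = 144 (t = -6*(-24) = 144)
w = 23 (w = 14 + 9 = 23)
q(Q) = 2*Q*(-1 + Q) (q(Q) = (2*Q)*(-1 + Q) = 2*Q*(-1 + Q))
t + w*q((2 - 5) - 5) = 144 + 23*(2*((2 - 5) - 5)*(-1 + ((2 - 5) - 5))) = 144 + 23*(2*(-3 - 5)*(-1 + (-3 - 5))) = 144 + 23*(2*(-8)*(-1 - 8)) = 144 + 23*(2*(-8)*(-9)) = 144 + 23*144 = 144 + 3312 = 3456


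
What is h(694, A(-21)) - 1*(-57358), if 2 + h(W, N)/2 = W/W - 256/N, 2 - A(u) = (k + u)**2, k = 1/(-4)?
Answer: 412569900/7193 ≈ 57357.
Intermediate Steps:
k = -1/4 ≈ -0.25000
A(u) = 2 - (-1/4 + u)**2
h(W, N) = -2 - 512/N (h(W, N) = -4 + 2*(W/W - 256/N) = -4 + 2*(1 - 256/N) = -4 + (2 - 512/N) = -2 - 512/N)
h(694, A(-21)) - 1*(-57358) = (-2 - 512/(2 - (-1 + 4*(-21))**2/16)) - 1*(-57358) = (-2 - 512/(2 - (-1 - 84)**2/16)) + 57358 = (-2 - 512/(2 - 1/16*(-85)**2)) + 57358 = (-2 - 512/(2 - 1/16*7225)) + 57358 = (-2 - 512/(2 - 7225/16)) + 57358 = (-2 - 512/(-7193/16)) + 57358 = (-2 - 512*(-16/7193)) + 57358 = (-2 + 8192/7193) + 57358 = -6194/7193 + 57358 = 412569900/7193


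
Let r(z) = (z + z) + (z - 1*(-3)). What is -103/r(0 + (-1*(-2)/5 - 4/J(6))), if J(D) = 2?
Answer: 515/9 ≈ 57.222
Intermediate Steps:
r(z) = 3 + 3*z (r(z) = 2*z + (z + 3) = 2*z + (3 + z) = 3 + 3*z)
-103/r(0 + (-1*(-2)/5 - 4/J(6))) = -103/(3 + 3*(0 + (-1*(-2)/5 - 4/2))) = -103/(3 + 3*(0 + (2*(1/5) - 4*1/2))) = -103/(3 + 3*(0 + (2/5 - 2))) = -103/(3 + 3*(0 - 8/5)) = -103/(3 + 3*(-8/5)) = -103/(3 - 24/5) = -103/(-9/5) = -5/9*(-103) = 515/9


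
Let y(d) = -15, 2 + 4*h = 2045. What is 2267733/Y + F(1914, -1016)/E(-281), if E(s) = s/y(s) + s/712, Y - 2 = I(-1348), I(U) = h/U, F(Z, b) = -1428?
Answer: 140866526081136/100705061 ≈ 1.3988e+6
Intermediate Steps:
h = 2043/4 (h = -1/2 + (1/4)*2045 = -1/2 + 2045/4 = 2043/4 ≈ 510.75)
I(U) = 2043/(4*U)
Y = 8741/5392 (Y = 2 + (2043/4)/(-1348) = 2 + (2043/4)*(-1/1348) = 2 - 2043/5392 = 8741/5392 ≈ 1.6211)
E(s) = -697*s/10680 (E(s) = s/(-15) + s/712 = s*(-1/15) + s*(1/712) = -s/15 + s/712 = -697*s/10680)
2267733/Y + F(1914, -1016)/E(-281) = 2267733/(8741/5392) - 1428/((-697/10680*(-281))) = 2267733*(5392/8741) - 1428/195857/10680 = 12227616336/8741 - 1428*10680/195857 = 12227616336/8741 - 897120/11521 = 140866526081136/100705061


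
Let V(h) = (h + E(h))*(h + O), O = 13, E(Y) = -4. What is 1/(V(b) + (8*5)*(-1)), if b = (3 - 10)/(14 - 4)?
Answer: -100/9781 ≈ -0.010224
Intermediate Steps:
b = -7/10 ≈ -0.70000
V(h) = (-4 + h)*(13 + h) (V(h) = (h - 4)*(h + 13) = (-4 + h)*(13 + h))
1/(V(b) + (8*5)*(-1)) = 1/((-52 + (-7/10)² + 9*(-7/10)) + (8*5)*(-1)) = 1/((-52 + 49/100 - 63/10) + 40*(-1)) = 1/(-5781/100 - 40) = 1/(-9781/100) = -100/9781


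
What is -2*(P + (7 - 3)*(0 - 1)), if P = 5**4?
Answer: -1242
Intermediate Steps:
P = 625
-2*(P + (7 - 3)*(0 - 1)) = -2*(625 + (7 - 3)*(0 - 1)) = -2*(625 + 4*(-1)) = -2*(625 - 4) = -2*621 = -1242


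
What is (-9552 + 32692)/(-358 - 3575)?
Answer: -23140/3933 ≈ -5.8836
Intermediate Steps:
(-9552 + 32692)/(-358 - 3575) = 23140/(-3933) = 23140*(-1/3933) = -23140/3933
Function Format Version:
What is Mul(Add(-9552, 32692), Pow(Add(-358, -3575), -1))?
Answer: Rational(-23140, 3933) ≈ -5.8836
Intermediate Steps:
Mul(Add(-9552, 32692), Pow(Add(-358, -3575), -1)) = Mul(23140, Pow(-3933, -1)) = Mul(23140, Rational(-1, 3933)) = Rational(-23140, 3933)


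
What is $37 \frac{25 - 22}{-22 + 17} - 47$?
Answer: $- \frac{346}{5} \approx -69.2$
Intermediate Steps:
$37 \frac{25 - 22}{-22 + 17} - 47 = 37 \frac{3}{-5} - 47 = 37 \cdot 3 \left(- \frac{1}{5}\right) - 47 = 37 \left(- \frac{3}{5}\right) - 47 = - \frac{111}{5} - 47 = - \frac{346}{5}$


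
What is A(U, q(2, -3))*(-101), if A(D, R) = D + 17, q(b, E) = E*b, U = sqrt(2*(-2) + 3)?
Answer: -1717 - 101*I ≈ -1717.0 - 101.0*I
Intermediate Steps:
U = I (U = sqrt(-4 + 3) = sqrt(-1) = I ≈ 1.0*I)
A(D, R) = 17 + D
A(U, q(2, -3))*(-101) = (17 + I)*(-101) = -1717 - 101*I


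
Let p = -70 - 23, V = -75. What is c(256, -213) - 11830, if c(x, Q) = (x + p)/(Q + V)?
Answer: -3407203/288 ≈ -11831.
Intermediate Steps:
p = -93
c(x, Q) = (-93 + x)/(-75 + Q) (c(x, Q) = (x - 93)/(Q - 75) = (-93 + x)/(-75 + Q))
c(256, -213) - 11830 = (-93 + 256)/(-75 - 213) - 11830 = 163/(-288) - 11830 = -1/288*163 - 11830 = -163/288 - 11830 = -3407203/288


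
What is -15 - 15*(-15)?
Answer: 210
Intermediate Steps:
-15 - 15*(-15) = -15 + 225 = 210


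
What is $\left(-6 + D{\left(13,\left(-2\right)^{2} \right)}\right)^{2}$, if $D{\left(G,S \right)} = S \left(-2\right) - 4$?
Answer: $324$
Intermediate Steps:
$D{\left(G,S \right)} = -4 - 2 S$ ($D{\left(G,S \right)} = - 2 S - 4 = -4 - 2 S$)
$\left(-6 + D{\left(13,\left(-2\right)^{2} \right)}\right)^{2} = \left(-6 - \left(4 + 2 \left(-2\right)^{2}\right)\right)^{2} = \left(-6 - 12\right)^{2} = \left(-18\right)^{2} = 324$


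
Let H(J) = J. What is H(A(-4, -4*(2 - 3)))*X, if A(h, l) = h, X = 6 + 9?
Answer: -60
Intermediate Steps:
X = 15
H(A(-4, -4*(2 - 3)))*X = -4*15 = -60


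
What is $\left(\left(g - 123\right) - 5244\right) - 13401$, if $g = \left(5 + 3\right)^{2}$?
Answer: $-18704$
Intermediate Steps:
$g = 64$ ($g = 8^{2} = 64$)
$\left(\left(g - 123\right) - 5244\right) - 13401 = \left(\left(64 - 123\right) - 5244\right) - 13401 = \left(-59 - 5244\right) - 13401 = -5303 - 13401 = -18704$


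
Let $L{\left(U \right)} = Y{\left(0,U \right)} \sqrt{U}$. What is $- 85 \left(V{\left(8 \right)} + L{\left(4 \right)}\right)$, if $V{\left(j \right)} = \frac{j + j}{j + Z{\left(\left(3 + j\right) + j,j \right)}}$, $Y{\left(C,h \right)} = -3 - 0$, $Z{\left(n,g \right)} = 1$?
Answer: $\frac{3230}{9} \approx 358.89$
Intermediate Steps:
$Y{\left(C,h \right)} = -3$ ($Y{\left(C,h \right)} = -3 + 0 = -3$)
$L{\left(U \right)} = - 3 \sqrt{U}$
$V{\left(j \right)} = \frac{2 j}{1 + j}$ ($V{\left(j \right)} = \frac{j + j}{j + 1} = \frac{2 j}{1 + j}$)
$- 85 \left(V{\left(8 \right)} + L{\left(4 \right)}\right) = - 85 \left(2 \cdot 8 \frac{1}{1 + 8} - 3 \sqrt{4}\right) = - 85 \left(2 \cdot 8 \cdot \frac{1}{9} - 6\right) = - 85 \left(\frac{16}{9} - 6\right) = \left(-85\right) \left(- \frac{38}{9}\right) = \frac{3230}{9}$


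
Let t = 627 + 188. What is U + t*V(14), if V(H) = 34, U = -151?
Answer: 27559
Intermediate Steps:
t = 815
U + t*V(14) = -151 + 815*34 = -151 + 27710 = 27559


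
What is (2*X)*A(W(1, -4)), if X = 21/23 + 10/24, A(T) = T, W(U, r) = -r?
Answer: 734/69 ≈ 10.638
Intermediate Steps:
X = 367/276 (X = 21*(1/23) + 10*(1/24) = 21/23 + 5/12 = 367/276 ≈ 1.3297)
(2*X)*A(W(1, -4)) = (2*(367/276))*(-1*(-4)) = (367/138)*4 = 734/69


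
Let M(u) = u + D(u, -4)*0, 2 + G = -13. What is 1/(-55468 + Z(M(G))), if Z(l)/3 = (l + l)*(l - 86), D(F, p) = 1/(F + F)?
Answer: -1/46378 ≈ -2.1562e-5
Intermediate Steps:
D(F, p) = 1/(2*F)
G = -15 (G = -2 - 13 = -15)
M(u) = u (M(u) = u + (1/(2*u))*0 = u + 0 = u)
Z(l) = 6*l*(-86 + l) (Z(l) = 3*((l + l)*(l - 86)) = 3*((2*l)*(-86 + l)) = 3*(2*l*(-86 + l)) = 6*l*(-86 + l))
1/(-55468 + Z(M(G))) = 1/(-55468 + 6*(-15)*(-86 - 15)) = 1/(-55468 + 6*(-15)*(-101)) = 1/(-55468 + 9090) = 1/(-46378) = -1/46378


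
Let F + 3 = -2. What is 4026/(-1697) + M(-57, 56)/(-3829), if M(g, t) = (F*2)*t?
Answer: -2066462/928259 ≈ -2.2262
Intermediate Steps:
F = -5 (F = -3 - 2 = -5)
M(g, t) = -10*t (M(g, t) = (-5*2)*t = -10*t)
4026/(-1697) + M(-57, 56)/(-3829) = 4026/(-1697) - 10*56/(-3829) = 4026*(-1/1697) - 560*(-1/3829) = -4026/1697 + 80/547 = -2066462/928259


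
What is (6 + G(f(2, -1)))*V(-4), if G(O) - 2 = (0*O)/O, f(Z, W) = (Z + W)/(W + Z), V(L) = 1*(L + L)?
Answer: -64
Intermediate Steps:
V(L) = 2*L (V(L) = 1*(2*L) = 2*L)
f(Z, W) = 1 (f(Z, W) = (W + Z)/(W + Z) = 1)
G(O) = 2 (G(O) = 2 + (0*O)/O = 2 + 0/O = 2 + 0 = 2)
(6 + G(f(2, -1)))*V(-4) = (6 + 2)*(2*(-4)) = 8*(-8) = -64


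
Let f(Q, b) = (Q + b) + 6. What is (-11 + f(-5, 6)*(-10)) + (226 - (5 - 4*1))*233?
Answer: 52344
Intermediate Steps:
f(Q, b) = 6 + Q + b
(-11 + f(-5, 6)*(-10)) + (226 - (5 - 4*1))*233 = (-11 + (6 - 5 + 6)*(-10)) + (226 - (5 - 4*1))*233 = (-11 + 7*(-10)) + (226 - (5 - 4))*233 = (-11 - 70) + (226 - 1*1)*233 = -81 + (226 - 1)*233 = -81 + 225*233 = -81 + 52425 = 52344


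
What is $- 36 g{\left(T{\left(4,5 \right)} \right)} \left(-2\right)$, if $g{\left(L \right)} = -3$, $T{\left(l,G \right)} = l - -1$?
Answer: $-216$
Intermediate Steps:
$T{\left(l,G \right)} = 1 + l$ ($T{\left(l,G \right)} = l + 1 = 1 + l$)
$- 36 g{\left(T{\left(4,5 \right)} \right)} \left(-2\right) = \left(-36\right) \left(-3\right) \left(-2\right) = 108 \left(-2\right) = -216$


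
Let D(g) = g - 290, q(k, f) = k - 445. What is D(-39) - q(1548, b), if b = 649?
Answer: -1432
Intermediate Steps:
q(k, f) = -445 + k
D(g) = -290 + g
D(-39) - q(1548, b) = (-290 - 39) - (-445 + 1548) = -329 - 1*1103 = -329 - 1103 = -1432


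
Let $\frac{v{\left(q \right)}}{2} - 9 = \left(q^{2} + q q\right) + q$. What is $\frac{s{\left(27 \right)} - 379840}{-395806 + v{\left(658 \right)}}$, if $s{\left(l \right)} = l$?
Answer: $- \frac{379813}{1337384} \approx -0.284$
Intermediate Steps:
$v{\left(q \right)} = 18 + 2 q + 4 q^{2}$ ($v{\left(q \right)} = 18 + 2 \left(\left(q^{2} + q q\right) + q\right) = 18 + 2 \left(\left(q^{2} + q^{2}\right) + q\right) = 18 + 2 \left(2 q^{2} + q\right) = 18 + 2 \left(q + 2 q^{2}\right) = 18 + \left(2 q + 4 q^{2}\right) = 18 + 2 q + 4 q^{2}$)
$\frac{s{\left(27 \right)} - 379840}{-395806 + v{\left(658 \right)}} = \frac{27 - 379840}{-395806 + \left(18 + 2 \cdot 658 + 4 \cdot 658^{2}\right)} = - \frac{379813}{-395806 + \left(18 + 1316 + 4 \cdot 432964\right)} = - \frac{379813}{-395806 + \left(18 + 1316 + 1731856\right)} = - \frac{379813}{-395806 + 1733190} = - \frac{379813}{1337384}$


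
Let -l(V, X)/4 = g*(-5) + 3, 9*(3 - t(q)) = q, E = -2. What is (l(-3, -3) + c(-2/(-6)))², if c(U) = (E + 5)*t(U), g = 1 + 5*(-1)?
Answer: 559504/81 ≈ 6907.5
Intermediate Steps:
t(q) = 3 - q/9
g = -4 (g = 1 - 5 = -4)
l(V, X) = -92 (l(V, X) = -4*(-4*(-5) + 3) = -4*(20 + 3) = -4*23 = -92)
c(U) = 9 - U/3 (c(U) = (-2 + 5)*(3 - U/9) = 3*(3 - U/9) = 9 - U/3)
(l(-3, -3) + c(-2/(-6)))² = (-92 + (9 - (-2)/(3*(-6))))² = (-92 + (9 - (-2)*(-1)/(3*6)))² = (-92 + (9 - ⅓*⅓))² = (-92 + (9 - ⅑))² = (-92 + 80/9)² = (-748/9)² = 559504/81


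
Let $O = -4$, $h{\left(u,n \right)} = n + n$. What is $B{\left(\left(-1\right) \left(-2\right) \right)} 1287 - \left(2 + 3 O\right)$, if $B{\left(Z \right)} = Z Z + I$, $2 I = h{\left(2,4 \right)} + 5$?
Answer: $\frac{27047}{2} \approx 13524.0$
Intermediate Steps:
$h{\left(u,n \right)} = 2 n$
$I = \frac{13}{2}$ ($I = \frac{2 \cdot 4 + 5}{2} = \frac{8 + 5}{2} = \frac{1}{2} \cdot 13 = \frac{13}{2} \approx 6.5$)
$B{\left(Z \right)} = \frac{13}{2} + Z^{2}$ ($B{\left(Z \right)} = Z Z + \frac{13}{2} = Z^{2} + \frac{13}{2} = \frac{13}{2} + Z^{2}$)
$B{\left(\left(-1\right) \left(-2\right) \right)} 1287 - \left(2 + 3 O\right) = \left(\frac{13}{2} + \left(\left(-1\right) \left(-2\right)\right)^{2}\right) 1287 - -10 = \left(\frac{13}{2} + 2^{2}\right) 1287 + \left(12 - 2\right) = \left(\frac{13}{2} + 4\right) 1287 + 10 = \frac{21}{2} \cdot 1287 + 10 = \frac{27027}{2} + 10 = \frac{27047}{2}$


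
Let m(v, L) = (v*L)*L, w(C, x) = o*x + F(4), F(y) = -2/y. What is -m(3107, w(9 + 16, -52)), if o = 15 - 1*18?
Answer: -300512147/4 ≈ -7.5128e+7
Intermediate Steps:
o = -3 (o = 15 - 18 = -3)
w(C, x) = -½ - 3*x (w(C, x) = -3*x - 2/4 = -3*x - 2*¼ = -3*x - ½ = -½ - 3*x)
m(v, L) = v*L² (m(v, L) = (L*v)*L = v*L²)
-m(3107, w(9 + 16, -52)) = -3107*(-½ - 3*(-52))² = -3107*(-½ + 156)² = -3107*(311/2)² = -3107*96721/4 = -1*300512147/4 = -300512147/4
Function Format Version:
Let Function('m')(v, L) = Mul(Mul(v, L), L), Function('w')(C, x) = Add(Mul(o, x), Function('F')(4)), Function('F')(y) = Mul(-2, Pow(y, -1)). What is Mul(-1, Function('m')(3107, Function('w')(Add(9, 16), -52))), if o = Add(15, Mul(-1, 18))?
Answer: Rational(-300512147, 4) ≈ -7.5128e+7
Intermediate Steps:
o = -3 (o = Add(15, -18) = -3)
Function('w')(C, x) = Add(Rational(-1, 2), Mul(-3, x)) (Function('w')(C, x) = Add(Mul(-3, x), Mul(-2, Pow(4, -1))) = Add(Mul(-3, x), Mul(-2, Rational(1, 4))) = Add(Mul(-3, x), Rational(-1, 2)) = Add(Rational(-1, 2), Mul(-3, x)))
Function('m')(v, L) = Mul(v, Pow(L, 2)) (Function('m')(v, L) = Mul(Mul(L, v), L) = Mul(v, Pow(L, 2)))
Mul(-1, Function('m')(3107, Function('w')(Add(9, 16), -52))) = Mul(-1, Mul(3107, Pow(Add(Rational(-1, 2), Mul(-3, -52)), 2))) = Mul(-1, Mul(3107, Pow(Add(Rational(-1, 2), 156), 2))) = Mul(-1, Mul(3107, Pow(Rational(311, 2), 2))) = Mul(-1, Mul(3107, Rational(96721, 4))) = Mul(-1, Rational(300512147, 4)) = Rational(-300512147, 4)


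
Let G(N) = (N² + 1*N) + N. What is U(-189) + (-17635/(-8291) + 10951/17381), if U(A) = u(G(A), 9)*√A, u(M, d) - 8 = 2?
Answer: 397308676/144105871 + 30*I*√21 ≈ 2.7571 + 137.48*I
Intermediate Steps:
G(N) = N² + 2*N (G(N) = (N² + N) + N = (N + N²) + N = N² + 2*N)
u(M, d) = 10 (u(M, d) = 8 + 2 = 10)
U(A) = 10*√A
U(-189) + (-17635/(-8291) + 10951/17381) = 10*√(-189) + (-17635/(-8291) + 10951/17381) = 10*(3*I*√21) + (-17635*(-1/8291) + 10951*(1/17381)) = 30*I*√21 + (17635/8291 + 10951/17381) = 30*I*√21 + 397308676/144105871 = 397308676/144105871 + 30*I*√21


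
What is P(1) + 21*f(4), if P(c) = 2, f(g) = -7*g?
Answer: -586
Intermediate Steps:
P(1) + 21*f(4) = 2 + 21*(-7*4) = 2 + 21*(-28) = 2 - 588 = -586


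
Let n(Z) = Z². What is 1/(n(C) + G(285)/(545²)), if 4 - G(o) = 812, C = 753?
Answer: 297025/168415847417 ≈ 1.7636e-6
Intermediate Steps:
G(o) = -808 (G(o) = 4 - 1*812 = 4 - 812 = -808)
1/(n(C) + G(285)/(545²)) = 1/(753² - 808/(545²)) = 1/(567009 - 808/297025) = 1/(168415847417/297025) = 297025/168415847417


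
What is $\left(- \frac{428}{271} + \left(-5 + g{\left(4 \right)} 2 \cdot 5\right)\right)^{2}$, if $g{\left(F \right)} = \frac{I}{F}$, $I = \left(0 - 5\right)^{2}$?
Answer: $\frac{918635481}{293764} \approx 3127.1$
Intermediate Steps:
$I = 25$ ($I = \left(-5\right)^{2} = 25$)
$g{\left(F \right)} = \frac{25}{F}$
$\left(- \frac{428}{271} + \left(-5 + g{\left(4 \right)} 2 \cdot 5\right)\right)^{2} = \left(- \frac{428}{271} - \left(5 - \frac{25}{4} \cdot 2 \cdot 5\right)\right)^{2} = \left(\left(-428\right) \frac{1}{271} - \left(5 - 25 \cdot \frac{1}{4} \cdot 10\right)\right)^{2} = \left(- \frac{428}{271} + \left(-5 + \frac{25}{4} \cdot 10\right)\right)^{2} = \left(- \frac{428}{271} + \left(-5 + \frac{125}{2}\right)\right)^{2} = \left(- \frac{428}{271} + \frac{115}{2}\right)^{2} = \left(\frac{30309}{542}\right)^{2} = \frac{918635481}{293764}$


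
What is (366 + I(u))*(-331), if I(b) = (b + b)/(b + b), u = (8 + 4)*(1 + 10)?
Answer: -121477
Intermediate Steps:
u = 132 (u = 12*11 = 132)
I(b) = 1 (I(b) = (2*b)/((2*b)) = (2*b)*(1/(2*b)) = 1)
(366 + I(u))*(-331) = (366 + 1)*(-331) = 367*(-331) = -121477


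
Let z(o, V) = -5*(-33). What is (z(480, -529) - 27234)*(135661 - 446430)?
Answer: 8412206061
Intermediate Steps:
z(o, V) = 165
(z(480, -529) - 27234)*(135661 - 446430) = (165 - 27234)*(135661 - 446430) = -27069*(-310769) = 8412206061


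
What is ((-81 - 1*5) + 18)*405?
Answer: -27540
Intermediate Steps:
((-81 - 1*5) + 18)*405 = ((-81 - 5) + 18)*405 = (-86 + 18)*405 = -68*405 = -27540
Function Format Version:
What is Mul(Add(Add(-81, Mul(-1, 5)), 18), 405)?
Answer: -27540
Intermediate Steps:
Mul(Add(Add(-81, Mul(-1, 5)), 18), 405) = Mul(Add(Add(-81, -5), 18), 405) = Mul(Add(-86, 18), 405) = Mul(-68, 405) = -27540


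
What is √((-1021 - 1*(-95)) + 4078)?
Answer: 4*√197 ≈ 56.143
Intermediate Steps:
√((-1021 - 1*(-95)) + 4078) = √((-1021 + 95) + 4078) = √(-926 + 4078) = √3152 = 4*√197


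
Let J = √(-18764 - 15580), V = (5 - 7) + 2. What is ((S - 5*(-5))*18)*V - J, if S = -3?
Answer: -18*I*√106 ≈ -185.32*I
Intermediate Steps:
V = 0 (V = -2 + 2 = 0)
J = 18*I*√106 (J = √(-34344) = 18*I*√106 ≈ 185.32*I)
((S - 5*(-5))*18)*V - J = ((-3 - 5*(-5))*18)*0 - 18*I*√106 = ((-3 + 25)*18)*0 - 18*I*√106 = (22*18)*0 - 18*I*√106 = 396*0 - 18*I*√106 = 0 - 18*I*√106 = -18*I*√106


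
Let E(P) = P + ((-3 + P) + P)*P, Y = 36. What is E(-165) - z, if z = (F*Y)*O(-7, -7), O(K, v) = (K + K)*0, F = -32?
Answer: 54780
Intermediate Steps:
O(K, v) = 0 (O(K, v) = (2*K)*0 = 0)
E(P) = P + P*(-3 + 2*P) (E(P) = P + (-3 + 2*P)*P = P + P*(-3 + 2*P))
z = 0 (z = -32*36*0 = -1152*0 = 0)
E(-165) - z = 2*(-165)*(-1 - 165) - 1*0 = 2*(-165)*(-166) + 0 = 54780 + 0 = 54780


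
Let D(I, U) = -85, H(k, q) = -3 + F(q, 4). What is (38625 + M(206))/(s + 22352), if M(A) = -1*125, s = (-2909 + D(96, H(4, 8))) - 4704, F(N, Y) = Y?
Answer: 19250/7327 ≈ 2.6273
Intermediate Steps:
H(k, q) = 1 (H(k, q) = -3 + 4 = 1)
s = -7698 (s = (-2909 - 85) - 4704 = -2994 - 4704 = -7698)
M(A) = -125
(38625 + M(206))/(s + 22352) = (38625 - 125)/(-7698 + 22352) = 38500/14654 = 38500*(1/14654) = 19250/7327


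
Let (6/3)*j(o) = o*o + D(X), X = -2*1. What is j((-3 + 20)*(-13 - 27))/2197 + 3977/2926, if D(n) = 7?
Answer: 342619455/3214211 ≈ 106.60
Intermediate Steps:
X = -2
j(o) = 7/2 + o**2/2 (j(o) = (o*o + 7)/2 = (o**2 + 7)/2 = (7 + o**2)/2 = 7/2 + o**2/2)
j((-3 + 20)*(-13 - 27))/2197 + 3977/2926 = (7/2 + ((-3 + 20)*(-13 - 27))**2/2)/2197 + 3977/2926 = (7/2 + (17*(-40))**2/2)*(1/2197) + 3977*(1/2926) = (7/2 + (1/2)*(-680)**2)*(1/2197) + 3977/2926 = (7/2 + (1/2)*462400)*(1/2197) + 3977/2926 = (7/2 + 231200)*(1/2197) + 3977/2926 = (462407/2)*(1/2197) + 3977/2926 = 462407/4394 + 3977/2926 = 342619455/3214211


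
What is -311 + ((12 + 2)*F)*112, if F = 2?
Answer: 2825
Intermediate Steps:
-311 + ((12 + 2)*F)*112 = -311 + ((12 + 2)*2)*112 = -311 + (14*2)*112 = -311 + 28*112 = -311 + 3136 = 2825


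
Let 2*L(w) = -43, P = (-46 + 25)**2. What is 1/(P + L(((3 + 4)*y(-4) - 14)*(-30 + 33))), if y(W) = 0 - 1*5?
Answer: 2/839 ≈ 0.0023838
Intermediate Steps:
y(W) = -5 (y(W) = 0 - 5 = -5)
P = 441 (P = (-21)**2 = 441)
L(w) = -43/2 (L(w) = (1/2)*(-43) = -43/2)
1/(P + L(((3 + 4)*y(-4) - 14)*(-30 + 33))) = 1/(441 - 43/2) = 1/(839/2) = 2/839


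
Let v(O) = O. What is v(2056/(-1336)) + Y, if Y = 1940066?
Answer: 323990765/167 ≈ 1.9401e+6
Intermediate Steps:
v(2056/(-1336)) + Y = 2056/(-1336) + 1940066 = 2056*(-1/1336) + 1940066 = -257/167 + 1940066 = 323990765/167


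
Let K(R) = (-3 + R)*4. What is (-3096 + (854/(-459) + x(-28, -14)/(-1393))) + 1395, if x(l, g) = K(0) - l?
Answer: -1088794253/639387 ≈ -1702.9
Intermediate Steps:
K(R) = -12 + 4*R
x(l, g) = -12 - l (x(l, g) = (-12 + 4*0) - l = (-12 + 0) - l = -12 - l)
(-3096 + (854/(-459) + x(-28, -14)/(-1393))) + 1395 = (-3096 + (854/(-459) + (-12 - 1*(-28))/(-1393))) + 1395 = (-3096 + (854*(-1/459) + (-12 + 28)*(-1/1393))) + 1395 = (-3096 + (-854/459 + 16*(-1/1393))) + 1395 = (-3096 + (-854/459 - 16/1393)) + 1395 = (-3096 - 1196966/639387) + 1395 = -1980739118/639387 + 1395 = -1088794253/639387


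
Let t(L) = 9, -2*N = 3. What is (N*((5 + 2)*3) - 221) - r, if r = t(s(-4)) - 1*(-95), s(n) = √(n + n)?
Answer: -713/2 ≈ -356.50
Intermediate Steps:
s(n) = √2*√n (s(n) = √(2*n) = √2*√n)
N = -3/2 (N = -½*3 = -3/2 ≈ -1.5000)
r = 104 (r = 9 - 1*(-95) = 9 + 95 = 104)
(N*((5 + 2)*3) - 221) - r = (-3*(5 + 2)*3/2 - 221) - 1*104 = (-21*3/2 - 221) - 104 = (-3/2*21 - 221) - 104 = (-63/2 - 221) - 104 = -505/2 - 104 = -713/2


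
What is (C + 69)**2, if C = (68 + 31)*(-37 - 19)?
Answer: 29975625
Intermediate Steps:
C = -5544 (C = 99*(-56) = -5544)
(C + 69)**2 = (-5544 + 69)**2 = (-5475)**2 = 29975625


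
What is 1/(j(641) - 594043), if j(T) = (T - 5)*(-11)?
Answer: -1/601039 ≈ -1.6638e-6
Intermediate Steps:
j(T) = 55 - 11*T (j(T) = (-5 + T)*(-11) = 55 - 11*T)
1/(j(641) - 594043) = 1/((55 - 11*641) - 594043) = 1/((55 - 7051) - 594043) = 1/(-6996 - 594043) = 1/(-601039) = -1/601039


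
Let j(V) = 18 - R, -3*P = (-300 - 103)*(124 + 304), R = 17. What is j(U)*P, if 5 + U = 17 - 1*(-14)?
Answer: 172484/3 ≈ 57495.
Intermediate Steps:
U = 26 (U = -5 + (17 - 1*(-14)) = -5 + (17 + 14) = -5 + 31 = 26)
P = 172484/3 (P = -(-300 - 103)*(124 + 304)/3 = -(-403)*428/3 = -1/3*(-172484) = 172484/3 ≈ 57495.)
j(V) = 1 (j(V) = 18 - 1*17 = 18 - 17 = 1)
j(U)*P = 1*(172484/3) = 172484/3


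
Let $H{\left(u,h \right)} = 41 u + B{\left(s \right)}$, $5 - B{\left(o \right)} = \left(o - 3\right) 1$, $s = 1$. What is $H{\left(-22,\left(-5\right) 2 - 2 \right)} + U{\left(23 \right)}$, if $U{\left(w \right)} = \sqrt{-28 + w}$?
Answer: $-895 + i \sqrt{5} \approx -895.0 + 2.2361 i$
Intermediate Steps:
$B{\left(o \right)} = 8 - o$ ($B{\left(o \right)} = 5 - \left(o - 3\right) 1 = 5 - \left(-3 + o\right) 1 = 5 - \left(-3 + o\right) = 8 - o$)
$H{\left(u,h \right)} = 7 + 41 u$ ($H{\left(u,h \right)} = 41 u + \left(8 - 1\right) = 41 u + 7 = 7 + 41 u$)
$H{\left(-22,\left(-5\right) 2 - 2 \right)} + U{\left(23 \right)} = \left(7 + 41 \left(-22\right)\right) + \sqrt{-28 + 23} = \left(7 - 902\right) + \sqrt{-5} = -895 + i \sqrt{5}$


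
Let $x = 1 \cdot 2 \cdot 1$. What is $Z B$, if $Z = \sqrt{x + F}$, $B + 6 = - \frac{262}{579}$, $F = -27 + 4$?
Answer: $- \frac{3736 i \sqrt{21}}{579} \approx - 29.569 i$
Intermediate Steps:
$F = -23$
$x = 2$ ($x = 2 \cdot 1 = 2$)
$B = - \frac{3736}{579}$ ($B = -6 - \frac{262}{579} = - \frac{3736}{579} \approx -6.4525$)
$Z = i \sqrt{21}$ ($Z = \sqrt{2 - 23} = \sqrt{-21} = i \sqrt{21} \approx 4.5826 i$)
$Z B = i \sqrt{21} \left(- \frac{3736}{579}\right) = - \frac{3736 i \sqrt{21}}{579}$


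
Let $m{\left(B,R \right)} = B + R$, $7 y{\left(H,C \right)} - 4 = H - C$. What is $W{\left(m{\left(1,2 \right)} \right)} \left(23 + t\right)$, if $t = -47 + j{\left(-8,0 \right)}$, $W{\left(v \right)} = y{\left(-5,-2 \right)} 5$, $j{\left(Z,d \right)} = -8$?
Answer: $- \frac{160}{7} \approx -22.857$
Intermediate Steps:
$y{\left(H,C \right)} = \frac{4}{7} - \frac{C}{7} + \frac{H}{7}$ ($y{\left(H,C \right)} = \frac{4}{7} + \frac{H - C}{7} = \frac{4}{7} - \left(- \frac{H}{7} + \frac{C}{7}\right) = \frac{4}{7} - \frac{C}{7} + \frac{H}{7}$)
$W{\left(v \right)} = \frac{5}{7}$ ($W{\left(v \right)} = \left(\frac{4}{7} - - \frac{2}{7} + \frac{1}{7} \left(-5\right)\right) 5 = \left(\frac{4}{7} + \frac{2}{7} - \frac{5}{7}\right) 5 = \frac{1}{7} \cdot 5 = \frac{5}{7}$)
$t = -55$ ($t = -47 - 8 = -55$)
$W{\left(m{\left(1,2 \right)} \right)} \left(23 + t\right) = \frac{5 \left(23 - 55\right)}{7} = \frac{5}{7} \left(-32\right) = - \frac{160}{7}$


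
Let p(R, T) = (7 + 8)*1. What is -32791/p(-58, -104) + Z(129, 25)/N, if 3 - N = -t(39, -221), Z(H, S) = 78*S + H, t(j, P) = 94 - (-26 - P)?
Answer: -463529/210 ≈ -2207.3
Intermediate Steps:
p(R, T) = 15 (p(R, T) = 15*1 = 15)
t(j, P) = 120 + P (t(j, P) = 94 + (26 + P) = 120 + P)
Z(H, S) = H + 78*S
N = -98 (N = 3 - (-1)*(120 - 221) = 3 - (-1)*(-101) = 3 - 1*101 = 3 - 101 = -98)
-32791/p(-58, -104) + Z(129, 25)/N = -32791/15 + (129 + 78*25)/(-98) = -32791*1/15 + (129 + 1950)*(-1/98) = -32791/15 + 2079*(-1/98) = -32791/15 - 297/14 = -463529/210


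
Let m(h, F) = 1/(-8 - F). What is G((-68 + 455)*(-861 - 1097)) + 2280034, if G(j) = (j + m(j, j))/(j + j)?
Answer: 2618268217711639811/1148345877096 ≈ 2.2800e+6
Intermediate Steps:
G(j) = (j - 1/(8 + j))/(2*j) (G(j) = (j - 1/(8 + j))/(j + j) = (j - 1/(8 + j))/((2*j)) = (j - 1/(8 + j))*(1/(2*j)) = (j - 1/(8 + j))/(2*j))
G((-68 + 455)*(-861 - 1097)) + 2280034 = (-1 + ((-68 + 455)*(-861 - 1097))*(8 + (-68 + 455)*(-861 - 1097)))/(2*(((-68 + 455)*(-861 - 1097)))*(8 + (-68 + 455)*(-861 - 1097))) + 2280034 = (-1 + (387*(-1958))*(8 + 387*(-1958)))/(2*((387*(-1958)))*(8 + 387*(-1958))) + 2280034 = (½)*(-1 - 757746*(8 - 757746))/(-757746*(8 - 757746)) + 2280034 = (½)*(-1/757746)*(-1 - 757746*(-757738))/(-757738) + 2280034 = (½)*(-1/757746)*(-1/757738)*(-1 + 574172938548) + 2280034 = (½)*(-1/757746)*(-1/757738)*574172938547 + 2280034 = 574172938547/1148345877096 + 2280034 = 2618268217711639811/1148345877096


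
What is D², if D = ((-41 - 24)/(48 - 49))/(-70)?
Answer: 169/196 ≈ 0.86224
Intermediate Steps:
D = -13/14 (D = -65/(-1)*(-1/70) = -65*(-1)*(-1/70) = 65*(-1/70) = -13/14 ≈ -0.92857)
D² = (-13/14)² = 169/196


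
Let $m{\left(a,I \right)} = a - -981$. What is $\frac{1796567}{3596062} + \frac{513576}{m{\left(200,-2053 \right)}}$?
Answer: $\frac{1848972883339}{4246949222} \approx 435.36$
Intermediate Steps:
$m{\left(a,I \right)} = 981 + a$ ($m{\left(a,I \right)} = a + 981 = 981 + a$)
$\frac{1796567}{3596062} + \frac{513576}{m{\left(200,-2053 \right)}} = \frac{1796567}{3596062} + \frac{513576}{981 + 200} = 1796567 \cdot \frac{1}{3596062} + \frac{513576}{1181} = \frac{1796567}{3596062} + 513576 \cdot \frac{1}{1181} = \frac{1796567}{3596062} + \frac{513576}{1181} = \frac{1848972883339}{4246949222}$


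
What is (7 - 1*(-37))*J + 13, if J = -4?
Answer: -163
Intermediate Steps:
(7 - 1*(-37))*J + 13 = (7 - 1*(-37))*(-4) + 13 = (7 + 37)*(-4) + 13 = 44*(-4) + 13 = -176 + 13 = -163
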